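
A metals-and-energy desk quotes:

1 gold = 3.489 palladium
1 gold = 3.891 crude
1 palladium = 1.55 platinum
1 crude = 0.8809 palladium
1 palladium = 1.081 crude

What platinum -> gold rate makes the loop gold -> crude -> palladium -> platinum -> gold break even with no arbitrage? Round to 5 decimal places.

Known legs of the cycle: 3.891 × 0.8809 × 1.55 = 5.312751945
For no arbitrage the full-cycle product must be 1, so the missing rate is 1 / 5.312751945 ≈ 0.1882264.

0.18823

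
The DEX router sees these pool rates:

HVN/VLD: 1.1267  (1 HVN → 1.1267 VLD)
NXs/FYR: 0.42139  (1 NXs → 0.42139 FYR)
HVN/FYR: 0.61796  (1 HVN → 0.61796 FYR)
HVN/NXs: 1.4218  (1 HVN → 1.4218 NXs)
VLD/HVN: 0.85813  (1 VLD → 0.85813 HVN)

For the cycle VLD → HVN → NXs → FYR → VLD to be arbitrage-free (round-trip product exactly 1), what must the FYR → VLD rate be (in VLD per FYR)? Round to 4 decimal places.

Known legs of the cycle: 0.85813 × 1.4218 × 0.42139 = 0.51413340231526
For no arbitrage the full-cycle product must be 1, so the missing rate is 1 / 0.51413340231526 ≈ 1.945020.

1.9450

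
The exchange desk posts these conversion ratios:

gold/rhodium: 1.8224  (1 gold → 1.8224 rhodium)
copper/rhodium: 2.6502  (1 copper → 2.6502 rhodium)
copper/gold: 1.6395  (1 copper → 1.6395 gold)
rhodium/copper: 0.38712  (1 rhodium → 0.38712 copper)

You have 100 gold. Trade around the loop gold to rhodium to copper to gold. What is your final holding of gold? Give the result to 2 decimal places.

100 gold × 1.8224 = 182.24 rhodium
182.24 rhodium × 0.38712 = 70.5487488 copper
70.5487488 copper × 1.6395 = 115.6646736576 gold

115.66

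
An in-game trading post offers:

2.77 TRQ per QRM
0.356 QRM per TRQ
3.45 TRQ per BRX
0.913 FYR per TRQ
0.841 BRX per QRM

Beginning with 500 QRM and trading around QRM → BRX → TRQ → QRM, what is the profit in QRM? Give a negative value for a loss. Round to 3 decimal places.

500 QRM × 0.841 = 420.5 BRX
420.5 BRX × 3.45 = 1450.725 TRQ
1450.725 TRQ × 0.356 = 516.4581 QRM
Net change: 516.4581 − 500 = 16.4581 QRM

16.458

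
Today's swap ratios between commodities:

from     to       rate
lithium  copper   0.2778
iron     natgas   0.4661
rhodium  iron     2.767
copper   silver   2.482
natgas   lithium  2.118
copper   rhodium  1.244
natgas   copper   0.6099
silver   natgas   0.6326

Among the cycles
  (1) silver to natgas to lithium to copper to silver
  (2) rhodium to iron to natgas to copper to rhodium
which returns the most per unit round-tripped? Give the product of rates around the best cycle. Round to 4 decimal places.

0.9785

(1) 0.6326 × 2.118 × 0.2778 × 2.482 = 0.92382
(2) 2.767 × 0.4661 × 0.6099 × 1.244 = 0.97851
Highest is cycle (2) at 0.9785 (≤1, no arbitrage).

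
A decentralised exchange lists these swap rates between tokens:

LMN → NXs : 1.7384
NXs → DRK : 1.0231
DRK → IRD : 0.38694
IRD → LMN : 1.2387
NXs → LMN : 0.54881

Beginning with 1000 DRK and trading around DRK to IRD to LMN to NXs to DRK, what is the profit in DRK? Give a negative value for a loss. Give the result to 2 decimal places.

-147.53

1000 DRK × 0.38694 = 386.94 IRD
386.94 IRD × 1.2387 = 479.302578 LMN
479.302578 LMN × 1.7384 = 833.2196015952 NXs
833.2196015952 NXs × 1.0231 = 852.46697439204912 DRK
Net change: 852.46697439204912 − 1000 = -147.53302560795088 DRK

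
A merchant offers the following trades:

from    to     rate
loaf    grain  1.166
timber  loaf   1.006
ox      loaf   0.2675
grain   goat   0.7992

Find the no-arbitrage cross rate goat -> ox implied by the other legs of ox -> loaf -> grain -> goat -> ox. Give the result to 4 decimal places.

4.0116

Known legs of the cycle: 0.2675 × 1.166 × 0.7992 = 0.249274476
For no arbitrage the full-cycle product must be 1, so the missing rate is 1 / 0.249274476 ≈ 4.011642.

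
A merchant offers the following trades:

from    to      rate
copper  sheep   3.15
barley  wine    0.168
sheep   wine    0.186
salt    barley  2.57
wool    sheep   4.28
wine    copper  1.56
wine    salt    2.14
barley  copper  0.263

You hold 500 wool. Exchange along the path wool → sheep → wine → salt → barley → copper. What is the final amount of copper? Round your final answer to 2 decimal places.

575.74

500 wool × 4.28 = 2140 sheep
2140 sheep × 0.186 = 398.04 wine
398.04 wine × 2.14 = 851.8056 salt
851.8056 salt × 2.57 = 2189.140392 barley
2189.140392 barley × 0.263 = 575.743923096 copper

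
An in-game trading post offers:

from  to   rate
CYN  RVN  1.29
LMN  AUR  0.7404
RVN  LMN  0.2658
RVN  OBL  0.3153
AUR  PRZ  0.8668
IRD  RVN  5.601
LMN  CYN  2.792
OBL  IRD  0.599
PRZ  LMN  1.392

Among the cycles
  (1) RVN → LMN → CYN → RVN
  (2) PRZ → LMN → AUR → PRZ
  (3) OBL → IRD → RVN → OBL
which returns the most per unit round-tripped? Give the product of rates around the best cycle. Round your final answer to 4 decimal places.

(1) 0.2658 × 2.792 × 1.29 = 0.95733
(2) 1.392 × 0.7404 × 0.8668 = 0.89336
(3) 0.599 × 5.601 × 0.3153 = 1.05783
Highest is cycle (3) at 1.0578 (>1, arbitrage).

1.0578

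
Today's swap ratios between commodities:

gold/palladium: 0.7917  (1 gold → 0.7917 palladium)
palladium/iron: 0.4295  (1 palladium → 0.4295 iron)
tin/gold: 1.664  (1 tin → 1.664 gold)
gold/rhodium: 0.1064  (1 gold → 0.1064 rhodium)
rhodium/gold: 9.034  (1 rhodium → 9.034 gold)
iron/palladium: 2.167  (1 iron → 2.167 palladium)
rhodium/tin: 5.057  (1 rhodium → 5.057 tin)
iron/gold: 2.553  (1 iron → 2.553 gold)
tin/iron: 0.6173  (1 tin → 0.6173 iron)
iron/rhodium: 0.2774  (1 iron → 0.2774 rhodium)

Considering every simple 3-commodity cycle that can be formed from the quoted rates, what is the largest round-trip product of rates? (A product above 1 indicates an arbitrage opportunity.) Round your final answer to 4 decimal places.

0.8953

gold→rhodium→tin→gold: 0.1064 × 5.057 × 1.664 = 0.89534
gold→palladium→iron→gold: 0.7917 × 0.4295 × 2.553 = 0.86811
rhodium→tin→iron→rhodium: 5.057 × 0.6173 × 0.2774 = 0.86596
Maximum is gold→rhodium→tin→gold at 0.8953; no arbitrage — every cycle loses value.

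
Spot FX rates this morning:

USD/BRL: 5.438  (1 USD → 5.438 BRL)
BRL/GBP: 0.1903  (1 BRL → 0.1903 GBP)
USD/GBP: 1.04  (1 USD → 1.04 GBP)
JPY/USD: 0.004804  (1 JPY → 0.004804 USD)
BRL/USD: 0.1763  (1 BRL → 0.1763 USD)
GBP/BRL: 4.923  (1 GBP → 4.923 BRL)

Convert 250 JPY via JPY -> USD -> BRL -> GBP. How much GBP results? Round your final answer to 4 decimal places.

250 JPY × 0.004804 = 1.201 USD
1.201 USD × 5.438 = 6.531038 BRL
6.531038 BRL × 0.1903 = 1.2428565314 GBP

1.2429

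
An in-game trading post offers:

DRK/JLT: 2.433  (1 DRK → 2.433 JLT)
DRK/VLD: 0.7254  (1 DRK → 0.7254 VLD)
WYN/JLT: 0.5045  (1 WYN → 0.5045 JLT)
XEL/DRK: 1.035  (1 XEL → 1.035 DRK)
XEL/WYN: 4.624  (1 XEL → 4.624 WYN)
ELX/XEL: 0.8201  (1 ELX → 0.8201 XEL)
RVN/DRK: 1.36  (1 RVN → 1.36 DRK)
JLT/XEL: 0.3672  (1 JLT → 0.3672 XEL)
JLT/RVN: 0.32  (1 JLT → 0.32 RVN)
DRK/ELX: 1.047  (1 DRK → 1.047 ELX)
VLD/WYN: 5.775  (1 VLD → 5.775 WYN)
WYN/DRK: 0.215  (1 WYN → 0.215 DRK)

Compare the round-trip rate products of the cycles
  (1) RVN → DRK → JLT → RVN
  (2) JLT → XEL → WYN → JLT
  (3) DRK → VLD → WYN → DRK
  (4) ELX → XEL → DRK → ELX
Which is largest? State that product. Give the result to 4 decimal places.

1.0588

(1) 1.36 × 2.433 × 0.32 = 1.05884
(2) 0.3672 × 4.624 × 0.5045 = 0.85661
(3) 0.7254 × 5.775 × 0.215 = 0.90067
(4) 0.8201 × 1.035 × 1.047 = 0.88870
Highest is cycle (1) at 1.0588 (>1, arbitrage).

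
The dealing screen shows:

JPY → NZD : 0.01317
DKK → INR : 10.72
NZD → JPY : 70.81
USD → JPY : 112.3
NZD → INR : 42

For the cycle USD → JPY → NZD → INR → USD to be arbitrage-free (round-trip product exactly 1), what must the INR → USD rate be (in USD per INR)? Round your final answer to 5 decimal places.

0.01610

Known legs of the cycle: 112.3 × 0.01317 × 42 = 62.117622
For no arbitrage the full-cycle product must be 1, so the missing rate is 1 / 62.117622 ≈ 0.0160985.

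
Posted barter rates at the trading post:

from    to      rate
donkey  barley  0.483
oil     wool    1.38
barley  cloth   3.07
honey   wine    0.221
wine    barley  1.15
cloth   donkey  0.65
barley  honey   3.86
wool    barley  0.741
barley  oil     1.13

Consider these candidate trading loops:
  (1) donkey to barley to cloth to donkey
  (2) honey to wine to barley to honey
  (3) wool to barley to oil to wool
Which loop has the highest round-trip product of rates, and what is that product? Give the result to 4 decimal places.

(1) 0.483 × 3.07 × 0.65 = 0.96383
(2) 0.221 × 1.15 × 3.86 = 0.98102
(3) 0.741 × 1.13 × 1.38 = 1.15552
Highest is cycle (3) at 1.1555 (>1, arbitrage).

1.1555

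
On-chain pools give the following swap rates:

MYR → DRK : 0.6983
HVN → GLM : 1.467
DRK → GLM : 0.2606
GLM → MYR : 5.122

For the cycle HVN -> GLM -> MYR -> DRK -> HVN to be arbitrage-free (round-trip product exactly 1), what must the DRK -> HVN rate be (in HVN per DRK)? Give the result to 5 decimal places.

0.19058

Known legs of the cycle: 1.467 × 5.122 × 0.6983 = 5.2470080442
For no arbitrage the full-cycle product must be 1, so the missing rate is 1 / 5.2470080442 ≈ 0.1905848.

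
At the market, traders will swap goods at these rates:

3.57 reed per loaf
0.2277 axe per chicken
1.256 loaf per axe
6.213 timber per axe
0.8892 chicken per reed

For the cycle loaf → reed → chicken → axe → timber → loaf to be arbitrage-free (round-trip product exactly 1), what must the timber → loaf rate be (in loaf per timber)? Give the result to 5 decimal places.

0.22267

Known legs of the cycle: 3.57 × 0.8892 × 0.2277 × 6.213 = 4.4908862442444
For no arbitrage the full-cycle product must be 1, so the missing rate is 1 / 4.4908862442444 ≈ 0.2226732.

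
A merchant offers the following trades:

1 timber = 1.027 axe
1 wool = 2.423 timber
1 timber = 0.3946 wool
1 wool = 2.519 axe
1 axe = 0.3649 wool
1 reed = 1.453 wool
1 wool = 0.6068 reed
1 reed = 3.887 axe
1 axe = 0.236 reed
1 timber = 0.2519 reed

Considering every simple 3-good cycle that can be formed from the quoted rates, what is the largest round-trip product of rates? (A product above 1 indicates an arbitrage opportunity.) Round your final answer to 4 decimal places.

0.9080

axe→wool→timber→axe: 0.3649 × 2.423 × 1.027 = 0.90802
timber→reed→wool→timber: 0.2519 × 1.453 × 2.423 = 0.88684
axe→reed→wool→axe: 0.236 × 1.453 × 2.519 = 0.86379
axe→wool→reed→axe: 0.3649 × 0.6068 × 3.887 = 0.86066
Maximum is axe→wool→timber→axe at 0.9080; no arbitrage — every cycle loses value.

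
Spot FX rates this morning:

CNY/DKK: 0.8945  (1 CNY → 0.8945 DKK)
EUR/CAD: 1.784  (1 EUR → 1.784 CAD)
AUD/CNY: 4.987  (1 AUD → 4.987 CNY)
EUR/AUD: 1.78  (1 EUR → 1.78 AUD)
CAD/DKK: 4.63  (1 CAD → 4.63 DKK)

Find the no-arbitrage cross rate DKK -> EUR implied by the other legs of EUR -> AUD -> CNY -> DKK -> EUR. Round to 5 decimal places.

Known legs of the cycle: 1.78 × 4.987 × 0.8945 = 7.94035127
For no arbitrage the full-cycle product must be 1, so the missing rate is 1 / 7.94035127 ≈ 0.1259390.

0.12594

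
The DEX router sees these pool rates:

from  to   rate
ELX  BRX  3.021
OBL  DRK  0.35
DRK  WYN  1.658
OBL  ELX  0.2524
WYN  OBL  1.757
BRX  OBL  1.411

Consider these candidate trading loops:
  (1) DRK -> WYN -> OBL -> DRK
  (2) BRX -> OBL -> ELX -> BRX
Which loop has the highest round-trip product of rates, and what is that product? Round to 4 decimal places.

(1) 1.658 × 1.757 × 0.35 = 1.01959
(2) 1.411 × 0.2524 × 3.021 = 1.07589
Highest is cycle (2) at 1.0759 (>1, arbitrage).

1.0759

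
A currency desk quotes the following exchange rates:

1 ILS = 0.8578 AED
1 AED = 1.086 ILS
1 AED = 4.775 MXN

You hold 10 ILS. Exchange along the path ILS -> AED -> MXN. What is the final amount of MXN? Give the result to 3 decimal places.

10 ILS × 0.8578 = 8.578 AED
8.578 AED × 4.775 = 40.95995 MXN

40.960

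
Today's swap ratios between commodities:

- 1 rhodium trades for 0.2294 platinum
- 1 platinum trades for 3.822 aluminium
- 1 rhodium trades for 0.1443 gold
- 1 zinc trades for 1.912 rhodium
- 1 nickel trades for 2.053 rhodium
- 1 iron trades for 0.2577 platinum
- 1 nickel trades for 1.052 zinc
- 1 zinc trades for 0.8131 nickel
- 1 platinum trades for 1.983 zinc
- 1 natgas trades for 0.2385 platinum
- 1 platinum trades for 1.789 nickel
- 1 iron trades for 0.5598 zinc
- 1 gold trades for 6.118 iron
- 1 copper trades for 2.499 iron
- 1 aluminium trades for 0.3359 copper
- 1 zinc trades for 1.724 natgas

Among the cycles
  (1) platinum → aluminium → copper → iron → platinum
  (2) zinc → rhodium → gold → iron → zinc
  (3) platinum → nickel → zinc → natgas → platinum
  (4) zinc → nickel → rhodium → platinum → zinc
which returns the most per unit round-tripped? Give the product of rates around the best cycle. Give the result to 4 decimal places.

(1) 3.822 × 0.3359 × 2.499 × 0.2577 = 0.82676
(2) 1.912 × 0.1443 × 6.118 × 0.5598 = 0.94492
(3) 1.789 × 1.052 × 1.724 × 0.2385 = 0.77384
(4) 0.8131 × 2.053 × 0.2294 × 1.983 = 0.75936
Highest is cycle (2) at 0.9449 (≤1, no arbitrage).

0.9449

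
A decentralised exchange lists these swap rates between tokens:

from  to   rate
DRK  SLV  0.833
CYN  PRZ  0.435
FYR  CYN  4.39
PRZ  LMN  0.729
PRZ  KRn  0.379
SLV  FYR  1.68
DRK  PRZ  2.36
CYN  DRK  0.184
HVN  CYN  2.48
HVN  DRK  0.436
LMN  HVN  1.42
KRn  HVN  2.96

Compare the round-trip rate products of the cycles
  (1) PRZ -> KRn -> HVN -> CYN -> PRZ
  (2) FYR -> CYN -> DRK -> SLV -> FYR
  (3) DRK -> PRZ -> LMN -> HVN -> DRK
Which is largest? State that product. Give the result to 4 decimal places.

1.2102

(1) 0.379 × 2.96 × 2.48 × 0.435 = 1.21024
(2) 4.39 × 0.184 × 0.833 × 1.68 = 1.13041
(3) 2.36 × 0.729 × 1.42 × 0.436 = 1.06516
Highest is cycle (1) at 1.2102 (>1, arbitrage).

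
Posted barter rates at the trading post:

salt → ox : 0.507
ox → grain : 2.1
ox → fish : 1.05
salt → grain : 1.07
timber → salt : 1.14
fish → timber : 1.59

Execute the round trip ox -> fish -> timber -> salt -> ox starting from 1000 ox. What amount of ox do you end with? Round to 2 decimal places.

964.94

1000 ox × 1.05 = 1050 fish
1050 fish × 1.59 = 1669.5 timber
1669.5 timber × 1.14 = 1903.23 salt
1903.23 salt × 0.507 = 964.93761 ox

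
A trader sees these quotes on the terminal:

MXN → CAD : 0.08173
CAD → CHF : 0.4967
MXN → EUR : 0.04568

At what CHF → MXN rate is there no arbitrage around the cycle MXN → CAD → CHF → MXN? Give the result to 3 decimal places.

Known legs of the cycle: 0.08173 × 0.4967 = 0.040595291
For no arbitrage the full-cycle product must be 1, so the missing rate is 1 / 0.040595291 ≈ 24.63340.

24.633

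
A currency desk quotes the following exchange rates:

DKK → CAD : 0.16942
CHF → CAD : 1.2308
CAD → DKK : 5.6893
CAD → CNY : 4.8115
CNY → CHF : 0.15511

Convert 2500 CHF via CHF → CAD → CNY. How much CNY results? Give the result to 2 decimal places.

14804.99

2500 CHF × 1.2308 = 3077 CAD
3077 CAD × 4.8115 = 14804.9855 CNY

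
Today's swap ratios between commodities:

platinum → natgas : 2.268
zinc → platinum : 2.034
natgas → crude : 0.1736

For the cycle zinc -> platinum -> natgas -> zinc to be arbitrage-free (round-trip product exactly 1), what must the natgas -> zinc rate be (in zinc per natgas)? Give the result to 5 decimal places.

Known legs of the cycle: 2.034 × 2.268 = 4.613112
For no arbitrage the full-cycle product must be 1, so the missing rate is 1 / 4.613112 ≈ 0.2167734.

0.21677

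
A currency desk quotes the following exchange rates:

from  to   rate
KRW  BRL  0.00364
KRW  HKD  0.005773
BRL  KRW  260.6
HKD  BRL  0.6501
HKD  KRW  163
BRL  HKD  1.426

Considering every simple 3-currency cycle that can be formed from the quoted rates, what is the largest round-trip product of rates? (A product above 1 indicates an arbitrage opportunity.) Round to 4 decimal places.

0.9780

HKD→BRL→KRW→HKD: 0.6501 × 260.6 × 0.005773 = 0.97804
HKD→KRW→BRL→HKD: 163 × 0.00364 × 1.426 = 0.84607
Maximum is HKD→BRL→KRW→HKD at 0.9780; no arbitrage — every cycle loses value.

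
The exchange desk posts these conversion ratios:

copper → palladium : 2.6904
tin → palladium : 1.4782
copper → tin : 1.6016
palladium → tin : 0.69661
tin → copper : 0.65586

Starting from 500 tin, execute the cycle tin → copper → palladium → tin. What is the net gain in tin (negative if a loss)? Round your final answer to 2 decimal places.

114.59

500 tin × 0.65586 = 327.93 copper
327.93 copper × 2.6904 = 882.262872 palladium
882.262872 palladium × 0.69661 = 614.59313926392 tin
Net change: 614.59313926392 − 500 = 114.59313926392 tin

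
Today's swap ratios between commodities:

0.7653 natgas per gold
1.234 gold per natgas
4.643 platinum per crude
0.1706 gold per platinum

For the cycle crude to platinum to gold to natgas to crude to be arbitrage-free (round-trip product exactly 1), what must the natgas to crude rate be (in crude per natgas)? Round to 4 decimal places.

1.6496

Known legs of the cycle: 4.643 × 0.1706 × 0.7653 = 0.60619091574
For no arbitrage the full-cycle product must be 1, so the missing rate is 1 / 0.60619091574 ≈ 1.649645.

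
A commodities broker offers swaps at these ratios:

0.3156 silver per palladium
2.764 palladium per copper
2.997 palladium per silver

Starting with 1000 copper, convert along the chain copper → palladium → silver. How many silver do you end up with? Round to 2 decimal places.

1000 copper × 2.764 = 2764 palladium
2764 palladium × 0.3156 = 872.3184 silver

872.32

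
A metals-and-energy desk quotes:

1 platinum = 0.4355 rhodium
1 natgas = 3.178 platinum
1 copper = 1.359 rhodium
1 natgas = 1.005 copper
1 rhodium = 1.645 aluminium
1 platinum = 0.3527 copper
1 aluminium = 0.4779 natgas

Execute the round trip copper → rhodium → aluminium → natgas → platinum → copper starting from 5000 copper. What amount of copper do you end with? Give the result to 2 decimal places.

5987.59

5000 copper × 1.359 = 6795 rhodium
6795 rhodium × 1.645 = 11177.775 aluminium
11177.775 aluminium × 0.4779 = 5341.8586725 natgas
5341.8586725 natgas × 3.178 = 16976.426861205 platinum
16976.426861205 platinum × 0.3527 = 5987.5857539470035 copper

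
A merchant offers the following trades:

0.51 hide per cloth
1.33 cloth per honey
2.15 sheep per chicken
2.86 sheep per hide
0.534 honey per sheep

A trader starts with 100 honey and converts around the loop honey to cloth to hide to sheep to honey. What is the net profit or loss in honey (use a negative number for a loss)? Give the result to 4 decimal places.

100 honey × 1.33 = 133 cloth
133 cloth × 0.51 = 67.83 hide
67.83 hide × 2.86 = 193.9938 sheep
193.9938 sheep × 0.534 = 103.5926892 honey
Net change: 103.5926892 − 100 = 3.5926892 honey

3.5927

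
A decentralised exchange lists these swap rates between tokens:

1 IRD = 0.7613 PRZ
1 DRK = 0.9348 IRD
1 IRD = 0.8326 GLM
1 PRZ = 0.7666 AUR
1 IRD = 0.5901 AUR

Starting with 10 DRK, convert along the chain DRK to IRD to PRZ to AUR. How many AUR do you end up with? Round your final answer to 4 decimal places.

10 DRK × 0.9348 = 9.348 IRD
9.348 IRD × 0.7613 = 7.1166324 PRZ
7.1166324 PRZ × 0.7666 = 5.45561039784 AUR

5.4556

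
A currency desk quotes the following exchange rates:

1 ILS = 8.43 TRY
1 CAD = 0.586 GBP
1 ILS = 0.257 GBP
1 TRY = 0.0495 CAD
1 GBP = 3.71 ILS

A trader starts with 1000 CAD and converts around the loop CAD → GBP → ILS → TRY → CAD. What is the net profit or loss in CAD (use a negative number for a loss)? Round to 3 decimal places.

-92.797

1000 CAD × 0.586 = 586 GBP
586 GBP × 3.71 = 2174.06 ILS
2174.06 ILS × 8.43 = 18327.3258 TRY
18327.3258 TRY × 0.0495 = 907.2026271 CAD
Net change: 907.2026271 − 1000 = -92.7973729 CAD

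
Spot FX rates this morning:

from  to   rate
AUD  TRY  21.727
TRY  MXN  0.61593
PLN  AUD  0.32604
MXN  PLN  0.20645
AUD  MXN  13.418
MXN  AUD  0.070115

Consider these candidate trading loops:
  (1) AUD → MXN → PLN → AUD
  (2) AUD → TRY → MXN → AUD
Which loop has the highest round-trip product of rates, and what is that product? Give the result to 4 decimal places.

0.9383

(1) 13.418 × 0.20645 × 0.32604 = 0.90318
(2) 21.727 × 0.61593 × 0.070115 = 0.93830
Highest is cycle (2) at 0.9383 (≤1, no arbitrage).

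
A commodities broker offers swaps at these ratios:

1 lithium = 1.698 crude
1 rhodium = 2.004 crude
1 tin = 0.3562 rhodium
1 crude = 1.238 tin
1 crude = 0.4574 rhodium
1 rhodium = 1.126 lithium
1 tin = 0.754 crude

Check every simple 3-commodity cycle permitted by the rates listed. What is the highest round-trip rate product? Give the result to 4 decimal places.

0.8837

crude→tin→rhodium→crude: 1.238 × 0.3562 × 2.004 = 0.88372
lithium→crude→rhodium→lithium: 1.698 × 0.4574 × 1.126 = 0.87453
Maximum is crude→tin→rhodium→crude at 0.8837; no arbitrage — every cycle loses value.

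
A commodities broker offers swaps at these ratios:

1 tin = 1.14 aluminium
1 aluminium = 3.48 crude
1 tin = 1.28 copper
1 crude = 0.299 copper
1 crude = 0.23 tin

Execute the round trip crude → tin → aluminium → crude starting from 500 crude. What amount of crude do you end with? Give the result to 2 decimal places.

500 crude × 0.23 = 115 tin
115 tin × 1.14 = 131.1 aluminium
131.1 aluminium × 3.48 = 456.228 crude

456.23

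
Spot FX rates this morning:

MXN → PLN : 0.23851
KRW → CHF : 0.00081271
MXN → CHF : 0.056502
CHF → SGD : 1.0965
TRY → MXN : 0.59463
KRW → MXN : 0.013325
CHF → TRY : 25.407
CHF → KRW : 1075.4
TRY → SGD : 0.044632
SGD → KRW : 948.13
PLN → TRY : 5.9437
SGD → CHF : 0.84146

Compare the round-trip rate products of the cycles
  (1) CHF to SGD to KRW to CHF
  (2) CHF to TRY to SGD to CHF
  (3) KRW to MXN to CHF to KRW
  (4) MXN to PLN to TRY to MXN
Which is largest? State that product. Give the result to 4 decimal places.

0.9542

(1) 1.0965 × 948.13 × 0.00081271 = 0.84491
(2) 25.407 × 0.044632 × 0.84146 = 0.95419
(3) 0.013325 × 0.056502 × 1075.4 = 0.80966
(4) 0.23851 × 5.9437 × 0.59463 = 0.84297
Highest is cycle (2) at 0.9542 (≤1, no arbitrage).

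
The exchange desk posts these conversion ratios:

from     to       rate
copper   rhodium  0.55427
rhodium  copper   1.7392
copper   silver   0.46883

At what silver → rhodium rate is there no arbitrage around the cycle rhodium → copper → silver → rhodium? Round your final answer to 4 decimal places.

1.2264

Known legs of the cycle: 1.7392 × 0.46883 = 0.815389136
For no arbitrage the full-cycle product must be 1, so the missing rate is 1 / 0.815389136 ≈ 1.226408.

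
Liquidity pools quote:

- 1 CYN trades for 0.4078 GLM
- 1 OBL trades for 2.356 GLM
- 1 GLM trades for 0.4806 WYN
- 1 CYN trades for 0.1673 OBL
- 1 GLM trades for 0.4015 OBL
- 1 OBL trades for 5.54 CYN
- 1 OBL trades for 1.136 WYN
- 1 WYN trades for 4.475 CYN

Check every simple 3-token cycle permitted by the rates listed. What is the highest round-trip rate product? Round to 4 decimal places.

OBL→CYN→GLM→OBL: 5.54 × 0.4078 × 0.4015 = 0.90707
CYN→GLM→WYN→CYN: 0.4078 × 0.4806 × 4.475 = 0.87705
OBL→WYN→CYN→OBL: 1.136 × 4.475 × 0.1673 = 0.85049
Maximum is OBL→CYN→GLM→OBL at 0.9071; no arbitrage — every cycle loses value.

0.9071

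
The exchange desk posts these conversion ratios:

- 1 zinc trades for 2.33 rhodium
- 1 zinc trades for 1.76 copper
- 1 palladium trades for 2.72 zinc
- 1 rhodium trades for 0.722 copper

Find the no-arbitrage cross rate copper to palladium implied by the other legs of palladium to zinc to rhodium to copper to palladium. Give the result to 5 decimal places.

Known legs of the cycle: 2.72 × 2.33 × 0.722 = 4.5757472
For no arbitrage the full-cycle product must be 1, so the missing rate is 1 / 4.5757472 ≈ 0.2185435.

0.21854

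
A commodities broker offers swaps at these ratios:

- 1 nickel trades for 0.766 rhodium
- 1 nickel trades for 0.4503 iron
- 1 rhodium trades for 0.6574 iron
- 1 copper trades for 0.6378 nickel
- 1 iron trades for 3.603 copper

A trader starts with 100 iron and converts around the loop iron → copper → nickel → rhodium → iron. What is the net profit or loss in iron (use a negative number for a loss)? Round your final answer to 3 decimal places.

15.720

100 iron × 3.603 = 360.3 copper
360.3 copper × 0.6378 = 229.79934 nickel
229.79934 nickel × 0.766 = 176.02629444 rhodium
176.02629444 rhodium × 0.6574 = 115.719685964856 iron
Net change: 115.719685964856 − 100 = 15.719685964856 iron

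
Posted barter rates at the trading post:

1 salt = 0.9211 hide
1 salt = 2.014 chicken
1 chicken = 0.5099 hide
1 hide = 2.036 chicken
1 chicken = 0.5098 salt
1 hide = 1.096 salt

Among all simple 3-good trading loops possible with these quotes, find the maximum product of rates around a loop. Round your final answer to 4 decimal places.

chicken→hide→salt→chicken: 0.5099 × 1.096 × 2.014 = 1.12552
chicken→salt→hide→chicken: 0.5098 × 0.9211 × 2.036 = 0.95606
Maximum is chicken→hide→salt→chicken at 1.1255; arbitrage exists.

1.1255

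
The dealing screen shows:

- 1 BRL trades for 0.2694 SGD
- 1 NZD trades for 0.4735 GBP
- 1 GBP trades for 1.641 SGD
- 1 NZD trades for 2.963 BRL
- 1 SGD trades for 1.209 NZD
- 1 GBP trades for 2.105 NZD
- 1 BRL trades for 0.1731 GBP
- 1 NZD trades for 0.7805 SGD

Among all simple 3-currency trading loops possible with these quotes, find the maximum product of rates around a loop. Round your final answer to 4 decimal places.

NZD→BRL→GBP→NZD: 2.963 × 0.1731 × 2.105 = 1.07964
NZD→BRL→SGD→NZD: 2.963 × 0.2694 × 1.209 = 0.96506
NZD→GBP→SGD→NZD: 0.4735 × 1.641 × 1.209 = 0.93941
Maximum is NZD→BRL→GBP→NZD at 1.0796; arbitrage exists.

1.0796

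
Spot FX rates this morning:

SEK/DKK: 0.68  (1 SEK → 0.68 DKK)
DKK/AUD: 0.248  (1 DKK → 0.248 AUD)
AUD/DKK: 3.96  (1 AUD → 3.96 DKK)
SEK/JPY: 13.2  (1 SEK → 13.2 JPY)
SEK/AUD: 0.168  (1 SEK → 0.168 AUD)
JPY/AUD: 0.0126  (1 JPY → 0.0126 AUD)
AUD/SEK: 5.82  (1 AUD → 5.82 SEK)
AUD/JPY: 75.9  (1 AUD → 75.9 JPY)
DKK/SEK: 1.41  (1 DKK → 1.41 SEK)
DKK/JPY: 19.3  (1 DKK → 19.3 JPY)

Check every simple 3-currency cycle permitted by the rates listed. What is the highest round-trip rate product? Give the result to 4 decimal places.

0.9815

SEK→DKK→AUD→SEK: 0.68 × 0.248 × 5.82 = 0.98148
SEK→JPY→AUD→SEK: 13.2 × 0.0126 × 5.82 = 0.96798
AUD→DKK→JPY→AUD: 3.96 × 19.3 × 0.0126 = 0.96299
SEK→AUD→DKK→SEK: 0.168 × 3.96 × 1.41 = 0.93804
Maximum is SEK→DKK→AUD→SEK at 0.9815; no arbitrage — every cycle loses value.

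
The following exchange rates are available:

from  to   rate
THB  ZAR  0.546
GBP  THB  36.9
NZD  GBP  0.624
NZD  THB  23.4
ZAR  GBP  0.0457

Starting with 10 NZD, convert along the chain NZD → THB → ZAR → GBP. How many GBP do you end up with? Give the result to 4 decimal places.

5.8388

10 NZD × 23.4 = 234 THB
234 THB × 0.546 = 127.764 ZAR
127.764 ZAR × 0.0457 = 5.8388148 GBP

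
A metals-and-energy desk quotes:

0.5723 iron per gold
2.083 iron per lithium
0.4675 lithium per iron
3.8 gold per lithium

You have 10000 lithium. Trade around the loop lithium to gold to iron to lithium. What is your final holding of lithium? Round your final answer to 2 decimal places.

10000 lithium × 3.8 = 38000 gold
38000 gold × 0.5723 = 21747.4 iron
21747.4 iron × 0.4675 = 10166.9095 lithium

10166.91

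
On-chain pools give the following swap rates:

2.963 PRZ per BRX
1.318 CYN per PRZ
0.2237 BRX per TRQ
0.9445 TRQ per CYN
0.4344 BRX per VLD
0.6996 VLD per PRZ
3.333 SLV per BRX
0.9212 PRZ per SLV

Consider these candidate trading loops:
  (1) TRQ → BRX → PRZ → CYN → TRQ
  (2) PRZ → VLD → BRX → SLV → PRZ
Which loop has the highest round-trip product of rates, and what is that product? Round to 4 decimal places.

0.9331

(1) 0.2237 × 2.963 × 1.318 × 0.9445 = 0.82512
(2) 0.6996 × 0.4344 × 3.333 × 0.9212 = 0.93310
Highest is cycle (2) at 0.9331 (≤1, no arbitrage).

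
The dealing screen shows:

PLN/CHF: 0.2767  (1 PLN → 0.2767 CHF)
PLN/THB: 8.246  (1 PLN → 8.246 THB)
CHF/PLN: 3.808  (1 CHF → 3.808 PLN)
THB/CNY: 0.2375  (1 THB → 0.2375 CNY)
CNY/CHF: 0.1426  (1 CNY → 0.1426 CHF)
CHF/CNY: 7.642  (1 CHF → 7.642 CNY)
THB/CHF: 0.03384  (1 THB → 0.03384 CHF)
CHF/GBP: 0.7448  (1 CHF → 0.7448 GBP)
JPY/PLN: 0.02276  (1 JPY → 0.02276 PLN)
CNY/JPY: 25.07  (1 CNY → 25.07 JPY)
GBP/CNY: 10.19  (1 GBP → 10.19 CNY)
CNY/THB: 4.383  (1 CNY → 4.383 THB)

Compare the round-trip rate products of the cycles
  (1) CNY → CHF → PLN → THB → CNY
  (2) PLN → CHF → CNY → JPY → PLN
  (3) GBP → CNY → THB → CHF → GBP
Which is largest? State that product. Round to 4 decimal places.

(1) 0.1426 × 3.808 × 8.246 × 0.2375 = 1.06347
(2) 0.2767 × 7.642 × 25.07 × 0.02276 = 1.20654
(3) 10.19 × 4.383 × 0.03384 × 0.7448 = 1.12568
Highest is cycle (2) at 1.2065 (>1, arbitrage).

1.2065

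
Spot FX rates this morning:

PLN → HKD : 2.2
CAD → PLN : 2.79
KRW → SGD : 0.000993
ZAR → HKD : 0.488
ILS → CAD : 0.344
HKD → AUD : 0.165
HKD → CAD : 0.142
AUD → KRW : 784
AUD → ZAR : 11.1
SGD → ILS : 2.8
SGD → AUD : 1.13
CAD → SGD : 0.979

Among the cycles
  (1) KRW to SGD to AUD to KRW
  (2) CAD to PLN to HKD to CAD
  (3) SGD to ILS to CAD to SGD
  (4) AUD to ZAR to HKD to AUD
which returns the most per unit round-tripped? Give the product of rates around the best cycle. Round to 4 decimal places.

0.9430

(1) 0.000993 × 1.13 × 784 = 0.87972
(2) 2.79 × 2.2 × 0.142 = 0.87160
(3) 2.8 × 0.344 × 0.979 = 0.94297
(4) 11.1 × 0.488 × 0.165 = 0.89377
Highest is cycle (3) at 0.9430 (≤1, no arbitrage).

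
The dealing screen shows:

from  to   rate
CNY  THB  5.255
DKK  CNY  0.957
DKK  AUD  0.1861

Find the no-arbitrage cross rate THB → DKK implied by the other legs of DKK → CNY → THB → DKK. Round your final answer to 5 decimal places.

0.19885

Known legs of the cycle: 0.957 × 5.255 = 5.029035
For no arbitrage the full-cycle product must be 1, so the missing rate is 1 / 5.029035 ≈ 0.1988453.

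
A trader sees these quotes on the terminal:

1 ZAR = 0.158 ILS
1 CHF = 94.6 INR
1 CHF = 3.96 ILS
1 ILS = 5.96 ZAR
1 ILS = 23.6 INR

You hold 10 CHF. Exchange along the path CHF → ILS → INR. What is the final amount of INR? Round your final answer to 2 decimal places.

934.56

10 CHF × 3.96 = 39.6 ILS
39.6 ILS × 23.6 = 934.56 INR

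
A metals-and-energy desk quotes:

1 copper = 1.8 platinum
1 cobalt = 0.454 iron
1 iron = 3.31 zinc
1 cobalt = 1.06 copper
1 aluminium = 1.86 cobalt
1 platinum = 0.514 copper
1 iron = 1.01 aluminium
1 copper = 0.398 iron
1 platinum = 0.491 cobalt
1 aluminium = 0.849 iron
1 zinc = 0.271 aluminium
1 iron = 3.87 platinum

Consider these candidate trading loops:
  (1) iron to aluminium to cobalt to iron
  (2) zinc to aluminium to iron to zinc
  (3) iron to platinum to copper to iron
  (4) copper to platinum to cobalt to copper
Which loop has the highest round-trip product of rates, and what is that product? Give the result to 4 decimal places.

(1) 1.01 × 1.86 × 0.454 = 0.85288
(2) 0.271 × 0.849 × 3.31 = 0.76156
(3) 3.87 × 0.514 × 0.398 = 0.79169
(4) 1.8 × 0.491 × 1.06 = 0.93683
Highest is cycle (4) at 0.9368 (≤1, no arbitrage).

0.9368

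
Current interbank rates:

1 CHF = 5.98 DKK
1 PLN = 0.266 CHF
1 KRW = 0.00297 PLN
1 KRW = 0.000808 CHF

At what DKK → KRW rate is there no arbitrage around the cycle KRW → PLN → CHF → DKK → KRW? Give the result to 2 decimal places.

Known legs of the cycle: 0.00297 × 0.266 × 5.98 = 0.0047243196
For no arbitrage the full-cycle product must be 1, so the missing rate is 1 / 0.0047243196 ≈ 211.6707.

211.67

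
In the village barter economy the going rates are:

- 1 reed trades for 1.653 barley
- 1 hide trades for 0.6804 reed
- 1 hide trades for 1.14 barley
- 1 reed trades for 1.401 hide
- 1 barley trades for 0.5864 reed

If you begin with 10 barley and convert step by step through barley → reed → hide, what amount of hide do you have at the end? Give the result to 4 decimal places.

8.2155

10 barley × 0.5864 = 5.864 reed
5.864 reed × 1.401 = 8.215464 hide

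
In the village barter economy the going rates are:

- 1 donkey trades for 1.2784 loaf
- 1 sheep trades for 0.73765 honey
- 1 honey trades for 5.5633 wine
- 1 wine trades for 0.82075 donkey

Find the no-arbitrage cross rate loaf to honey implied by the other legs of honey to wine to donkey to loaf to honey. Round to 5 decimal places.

0.17131

Known legs of the cycle: 5.5633 × 0.82075 × 1.2784 = 5.83727472244
For no arbitrage the full-cycle product must be 1, so the missing rate is 1 / 5.83727472244 ≈ 0.1713128.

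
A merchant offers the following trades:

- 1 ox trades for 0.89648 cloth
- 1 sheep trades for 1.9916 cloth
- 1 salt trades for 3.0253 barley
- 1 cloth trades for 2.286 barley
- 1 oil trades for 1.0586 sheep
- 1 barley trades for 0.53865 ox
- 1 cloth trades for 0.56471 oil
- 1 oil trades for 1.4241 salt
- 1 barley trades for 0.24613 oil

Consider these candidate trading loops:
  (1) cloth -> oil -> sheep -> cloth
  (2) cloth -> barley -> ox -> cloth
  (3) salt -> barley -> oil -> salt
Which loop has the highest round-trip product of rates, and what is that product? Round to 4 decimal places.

(1) 0.56471 × 1.0586 × 1.9916 = 1.19058
(2) 2.286 × 0.53865 × 0.89648 = 1.10388
(3) 3.0253 × 0.24613 × 1.4241 = 1.06041
Highest is cycle (1) at 1.1906 (>1, arbitrage).

1.1906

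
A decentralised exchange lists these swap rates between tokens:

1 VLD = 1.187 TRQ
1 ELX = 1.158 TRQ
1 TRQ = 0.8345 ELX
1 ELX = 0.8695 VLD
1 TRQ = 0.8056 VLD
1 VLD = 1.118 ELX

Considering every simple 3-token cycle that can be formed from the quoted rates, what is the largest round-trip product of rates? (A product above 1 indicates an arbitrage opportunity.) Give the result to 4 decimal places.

1.0430

VLD→ELX→TRQ→VLD: 1.118 × 1.158 × 0.8056 = 1.04297
VLD→TRQ→ELX→VLD: 1.187 × 0.8345 × 0.8695 = 0.86128
Maximum is VLD→ELX→TRQ→VLD at 1.0430; arbitrage exists.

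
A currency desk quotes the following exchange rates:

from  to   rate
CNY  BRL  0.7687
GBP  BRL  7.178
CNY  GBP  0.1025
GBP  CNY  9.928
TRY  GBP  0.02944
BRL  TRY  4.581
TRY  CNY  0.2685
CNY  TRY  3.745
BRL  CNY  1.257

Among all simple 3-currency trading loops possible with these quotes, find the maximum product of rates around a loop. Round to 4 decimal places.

CNY→TRY→GBP→CNY: 3.745 × 0.02944 × 9.928 = 1.09459
TRY→GBP→BRL→TRY: 0.02944 × 7.178 × 4.581 = 0.96806
CNY→BRL→TRY→CNY: 0.7687 × 4.581 × 0.2685 = 0.94550
CNY→GBP→BRL→CNY: 0.1025 × 7.178 × 1.257 = 0.92483
Maximum is CNY→TRY→GBP→CNY at 1.0946; arbitrage exists.

1.0946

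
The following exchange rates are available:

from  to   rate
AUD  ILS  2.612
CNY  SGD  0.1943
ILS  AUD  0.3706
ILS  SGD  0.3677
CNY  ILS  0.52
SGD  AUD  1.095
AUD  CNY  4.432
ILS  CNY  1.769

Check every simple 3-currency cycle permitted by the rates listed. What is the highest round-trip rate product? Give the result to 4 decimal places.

AUD→ILS→SGD→AUD: 2.612 × 0.3677 × 1.095 = 1.05167
AUD→CNY→SGD→AUD: 4.432 × 0.1943 × 1.095 = 0.94295
AUD→CNY→ILS→AUD: 4.432 × 0.52 × 0.3706 = 0.85410
Maximum is AUD→ILS→SGD→AUD at 1.0517; arbitrage exists.

1.0517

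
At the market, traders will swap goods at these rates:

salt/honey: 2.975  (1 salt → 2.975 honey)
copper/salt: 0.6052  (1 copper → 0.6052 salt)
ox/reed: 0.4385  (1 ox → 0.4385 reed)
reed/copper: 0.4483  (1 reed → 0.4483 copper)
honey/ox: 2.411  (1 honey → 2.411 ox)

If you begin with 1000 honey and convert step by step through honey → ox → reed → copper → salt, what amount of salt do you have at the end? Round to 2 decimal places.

286.84

1000 honey × 2.411 = 2411 ox
2411 ox × 0.4385 = 1057.2235 reed
1057.2235 reed × 0.4483 = 473.95329505 copper
473.95329505 copper × 0.6052 = 286.83653416426 salt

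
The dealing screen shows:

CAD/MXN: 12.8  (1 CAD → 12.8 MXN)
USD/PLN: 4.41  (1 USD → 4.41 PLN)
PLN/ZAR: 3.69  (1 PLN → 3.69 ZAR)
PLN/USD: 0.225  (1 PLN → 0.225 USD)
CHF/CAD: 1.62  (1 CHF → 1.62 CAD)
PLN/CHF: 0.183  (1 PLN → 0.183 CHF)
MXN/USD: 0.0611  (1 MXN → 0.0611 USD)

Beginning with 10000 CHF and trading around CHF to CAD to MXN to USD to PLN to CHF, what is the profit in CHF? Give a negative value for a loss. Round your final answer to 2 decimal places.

224.82

10000 CHF × 1.62 = 16200 CAD
16200 CAD × 12.8 = 207360 MXN
207360 MXN × 0.0611 = 12669.696 USD
12669.696 USD × 4.41 = 55873.35936 PLN
55873.35936 PLN × 0.183 = 10224.82476288 CHF
Net change: 10224.82476288 − 10000 = 224.82476288 CHF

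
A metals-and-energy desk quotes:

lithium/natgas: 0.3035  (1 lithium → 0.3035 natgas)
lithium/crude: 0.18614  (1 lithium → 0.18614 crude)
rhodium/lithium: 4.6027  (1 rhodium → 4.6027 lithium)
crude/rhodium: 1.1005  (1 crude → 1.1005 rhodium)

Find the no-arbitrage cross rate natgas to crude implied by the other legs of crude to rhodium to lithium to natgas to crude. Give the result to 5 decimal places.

Known legs of the cycle: 1.1005 × 4.6027 × 0.3035 = 1.537309854725
For no arbitrage the full-cycle product must be 1, so the missing rate is 1 / 1.537309854725 ≈ 0.6504870.

0.65049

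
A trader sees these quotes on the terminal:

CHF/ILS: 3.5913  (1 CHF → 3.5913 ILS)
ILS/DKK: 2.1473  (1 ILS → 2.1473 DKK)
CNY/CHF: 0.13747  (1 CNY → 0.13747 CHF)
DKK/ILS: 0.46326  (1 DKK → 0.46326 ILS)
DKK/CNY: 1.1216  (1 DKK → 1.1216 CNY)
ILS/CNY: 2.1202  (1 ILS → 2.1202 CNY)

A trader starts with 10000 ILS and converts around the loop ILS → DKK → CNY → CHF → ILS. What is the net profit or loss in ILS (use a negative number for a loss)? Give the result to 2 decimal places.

1890.23

10000 ILS × 2.1473 = 21473 DKK
21473 DKK × 1.1216 = 24084.1168 CNY
24084.1168 CNY × 0.13747 = 3310.843536496 CHF
3310.843536496 CHF × 3.5913 = 11890.2323926180848 ILS
Net change: 11890.2323926180848 − 10000 = 1890.2323926180848 ILS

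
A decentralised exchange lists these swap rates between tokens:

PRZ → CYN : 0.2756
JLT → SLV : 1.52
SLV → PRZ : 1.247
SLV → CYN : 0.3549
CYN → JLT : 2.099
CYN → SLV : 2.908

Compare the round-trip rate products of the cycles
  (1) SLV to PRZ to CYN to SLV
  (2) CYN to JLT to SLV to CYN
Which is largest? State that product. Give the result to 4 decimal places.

(1) 1.247 × 0.2756 × 2.908 = 0.99940
(2) 2.099 × 1.52 × 0.3549 = 1.13230
Highest is cycle (2) at 1.1323 (>1, arbitrage).

1.1323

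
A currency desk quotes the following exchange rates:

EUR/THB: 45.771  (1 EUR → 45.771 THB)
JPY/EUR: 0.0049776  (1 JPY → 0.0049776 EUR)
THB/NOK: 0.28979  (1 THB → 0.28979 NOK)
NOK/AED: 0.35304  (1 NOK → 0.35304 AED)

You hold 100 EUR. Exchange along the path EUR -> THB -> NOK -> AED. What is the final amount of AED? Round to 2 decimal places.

100 EUR × 45.771 = 4577.1 THB
4577.1 THB × 0.28979 = 1326.397809 NOK
1326.397809 NOK × 0.35304 = 468.27148248936 AED

468.27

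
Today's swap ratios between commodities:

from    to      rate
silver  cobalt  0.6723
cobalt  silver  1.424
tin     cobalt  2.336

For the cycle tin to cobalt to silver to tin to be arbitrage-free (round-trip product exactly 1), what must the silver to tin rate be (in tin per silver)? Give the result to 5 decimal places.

Known legs of the cycle: 2.336 × 1.424 = 3.326464
For no arbitrage the full-cycle product must be 1, so the missing rate is 1 / 3.326464 ≈ 0.3006195.

0.30062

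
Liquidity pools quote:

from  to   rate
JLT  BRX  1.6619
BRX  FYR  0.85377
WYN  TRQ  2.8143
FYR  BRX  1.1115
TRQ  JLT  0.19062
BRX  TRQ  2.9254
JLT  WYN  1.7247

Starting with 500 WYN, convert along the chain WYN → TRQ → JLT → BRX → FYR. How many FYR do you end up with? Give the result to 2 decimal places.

500 WYN × 2.8143 = 1407.15 TRQ
1407.15 TRQ × 0.19062 = 268.230933 JLT
268.230933 JLT × 1.6619 = 445.7729875527 BRX
445.7729875527 BRX × 0.85377 = 380.587603582868679 FYR

380.59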